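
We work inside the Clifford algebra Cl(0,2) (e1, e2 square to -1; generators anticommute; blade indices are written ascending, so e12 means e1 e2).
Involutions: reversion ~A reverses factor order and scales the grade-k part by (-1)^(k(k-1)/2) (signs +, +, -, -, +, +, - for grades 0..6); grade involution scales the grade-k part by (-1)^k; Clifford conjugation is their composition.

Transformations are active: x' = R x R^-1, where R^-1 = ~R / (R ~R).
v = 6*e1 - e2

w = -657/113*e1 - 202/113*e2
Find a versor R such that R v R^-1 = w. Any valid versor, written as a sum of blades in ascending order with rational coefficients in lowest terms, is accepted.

Take R = v + w = 21/113*e1 - 315/113*e2. Because q(v) = q(w) = -37, conjugation by R sends v exactly to w.
Answer: 21/113*e1 - 315/113*e2


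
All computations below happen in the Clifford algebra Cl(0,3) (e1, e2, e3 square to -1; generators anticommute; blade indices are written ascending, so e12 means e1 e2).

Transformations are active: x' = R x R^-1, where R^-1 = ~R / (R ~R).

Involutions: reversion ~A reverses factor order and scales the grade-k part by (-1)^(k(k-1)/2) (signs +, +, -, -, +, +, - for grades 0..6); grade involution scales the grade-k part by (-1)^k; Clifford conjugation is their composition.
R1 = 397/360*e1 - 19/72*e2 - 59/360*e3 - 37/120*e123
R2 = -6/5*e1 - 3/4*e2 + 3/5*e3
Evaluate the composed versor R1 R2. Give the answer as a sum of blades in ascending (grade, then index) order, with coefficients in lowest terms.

Distribute over the terms of R2 (each basis-blade product reordered to ascending indices, repeated generators contracted through their squares):
R1 (-6/5*e1) = 397/300 - 19/60*e12 - 59/300*e13 - 37/100*e23
R1 (-3/4*e2) = -19/96 - 397/480*e12 + 37/160*e13 - 59/480*e23
R1 (3/5*e3) = 59/600 + 37/200*e12 + 397/600*e13 - 19/120*e23
Summing the partial products and collecting blades:
Answer: 979/800 - 767/800*e12 + 557/800*e13 - 521/800*e23


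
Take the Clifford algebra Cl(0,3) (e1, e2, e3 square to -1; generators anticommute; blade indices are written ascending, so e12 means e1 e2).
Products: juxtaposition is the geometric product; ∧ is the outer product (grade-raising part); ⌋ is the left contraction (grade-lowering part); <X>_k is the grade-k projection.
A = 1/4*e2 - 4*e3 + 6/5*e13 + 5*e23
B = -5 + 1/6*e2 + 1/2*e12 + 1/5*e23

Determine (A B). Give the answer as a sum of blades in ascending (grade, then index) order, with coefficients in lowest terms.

step 1: -25/24 + 1/8*e1 - 41/20*e2 + 1247/60*e3 + 6/25*e12 - 7/2*e13 - 374/15*e23 - 11/5*e123
Answer: -25/24 + 1/8*e1 - 41/20*e2 + 1247/60*e3 + 6/25*e12 - 7/2*e13 - 374/15*e23 - 11/5*e123


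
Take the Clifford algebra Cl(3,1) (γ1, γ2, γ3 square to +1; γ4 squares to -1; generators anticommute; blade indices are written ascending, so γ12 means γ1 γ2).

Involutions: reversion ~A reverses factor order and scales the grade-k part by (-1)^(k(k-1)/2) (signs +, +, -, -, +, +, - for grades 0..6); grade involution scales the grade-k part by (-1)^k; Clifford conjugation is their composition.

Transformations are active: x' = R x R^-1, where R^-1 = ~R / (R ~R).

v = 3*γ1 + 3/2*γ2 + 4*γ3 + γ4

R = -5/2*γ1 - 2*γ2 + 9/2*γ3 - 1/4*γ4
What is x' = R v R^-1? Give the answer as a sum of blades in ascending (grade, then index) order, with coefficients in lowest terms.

~R = -5/2*γ1 - 2*γ2 + 9/2*γ3 - 1/4*γ4, and R ~R = 487/16, so R^-1 = ~R / (487/16).
R v = 31/4 + 9/4*γ12 - 47/2*γ13 - 7/4*γ14 - 59/4*γ23 - 13/8*γ24 + 11/2*γ34
Answer: -2081/487*γ1 - 2453/974*γ2 - 832/487*γ3 - 549/487*γ4


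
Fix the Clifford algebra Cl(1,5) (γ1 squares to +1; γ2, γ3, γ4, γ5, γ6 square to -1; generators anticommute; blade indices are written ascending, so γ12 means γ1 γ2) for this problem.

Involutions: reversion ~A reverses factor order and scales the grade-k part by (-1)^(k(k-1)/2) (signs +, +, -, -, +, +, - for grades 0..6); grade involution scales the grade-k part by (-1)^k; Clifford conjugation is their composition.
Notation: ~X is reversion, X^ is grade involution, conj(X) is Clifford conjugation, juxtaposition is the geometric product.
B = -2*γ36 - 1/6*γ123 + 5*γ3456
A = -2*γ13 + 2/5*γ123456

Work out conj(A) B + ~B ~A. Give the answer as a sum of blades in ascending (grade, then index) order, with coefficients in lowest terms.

first term: 1/3*γ2 - 2*γ12 + 4*γ16 + 1/15*γ456 - 4/5*γ1245 - 10*γ1456
second term: -1/3*γ2 - 2*γ12 + 4*γ16 + 1/15*γ456 + 4/5*γ1245 + 10*γ1456
Answer: -4*γ12 + 8*γ16 + 2/15*γ456


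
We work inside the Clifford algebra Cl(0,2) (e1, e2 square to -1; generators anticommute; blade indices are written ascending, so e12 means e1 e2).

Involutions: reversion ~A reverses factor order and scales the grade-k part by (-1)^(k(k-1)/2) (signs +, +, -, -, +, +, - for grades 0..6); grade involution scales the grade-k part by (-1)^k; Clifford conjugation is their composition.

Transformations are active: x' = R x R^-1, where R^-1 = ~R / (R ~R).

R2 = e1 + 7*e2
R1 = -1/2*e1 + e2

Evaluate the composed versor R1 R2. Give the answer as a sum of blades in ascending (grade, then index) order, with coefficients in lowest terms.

Distribute over the terms of R1 (each basis-blade product reordered to ascending indices, repeated generators contracted through their squares):
(-1/2*e1) R2 = 1/2 - 7/2*e12
(e2) R2 = -7 - e12
Summing the partial products and collecting blades:
Answer: -13/2 - 9/2*e12


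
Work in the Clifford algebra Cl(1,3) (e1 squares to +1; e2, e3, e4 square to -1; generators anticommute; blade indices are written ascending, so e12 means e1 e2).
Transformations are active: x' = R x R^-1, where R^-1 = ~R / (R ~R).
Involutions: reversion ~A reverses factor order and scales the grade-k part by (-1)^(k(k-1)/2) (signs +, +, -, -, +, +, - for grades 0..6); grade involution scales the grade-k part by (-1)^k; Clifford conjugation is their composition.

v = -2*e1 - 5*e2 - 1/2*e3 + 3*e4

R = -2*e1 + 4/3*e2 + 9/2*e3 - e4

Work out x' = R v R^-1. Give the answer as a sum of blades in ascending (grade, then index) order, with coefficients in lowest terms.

~R = -2*e1 + 4/3*e2 + 9/2*e3 - e4, and R ~R = -685/36, so R^-1 = ~R / (-685/36).
R v = 191/12 + 38/3*e12 + 10*e13 - 8*e14 + 131/6*e23 - e24 + 13*e34
Answer: 3662/685*e1 + 1897/685*e2 - 9629/1370*e3 - 909/685*e4


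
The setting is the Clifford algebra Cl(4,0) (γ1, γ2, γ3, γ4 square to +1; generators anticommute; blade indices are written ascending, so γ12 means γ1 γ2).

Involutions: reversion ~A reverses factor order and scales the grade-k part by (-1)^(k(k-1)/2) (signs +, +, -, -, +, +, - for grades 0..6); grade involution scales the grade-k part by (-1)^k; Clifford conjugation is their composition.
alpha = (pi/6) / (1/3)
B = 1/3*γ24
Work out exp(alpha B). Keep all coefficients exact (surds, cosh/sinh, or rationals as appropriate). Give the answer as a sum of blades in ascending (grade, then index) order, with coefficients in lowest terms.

B^2 = (1/3)^2*(γ24)^2 = 1/9*(-1) = -1/9 (a basis 2-blade squares to minus the product of its generators' squares).
B^2 = -1/9 — since the square is negative, the closed form is circular: l = 1/3, alpha*l = pi/6, so exp(alpha B) = cos(pi/6) + (sin(pi/6)/(1/3))*B = sqrt(3)/2 + (3/2)*B.
Answer: sqrt(3)/2 + 1/2*γ24


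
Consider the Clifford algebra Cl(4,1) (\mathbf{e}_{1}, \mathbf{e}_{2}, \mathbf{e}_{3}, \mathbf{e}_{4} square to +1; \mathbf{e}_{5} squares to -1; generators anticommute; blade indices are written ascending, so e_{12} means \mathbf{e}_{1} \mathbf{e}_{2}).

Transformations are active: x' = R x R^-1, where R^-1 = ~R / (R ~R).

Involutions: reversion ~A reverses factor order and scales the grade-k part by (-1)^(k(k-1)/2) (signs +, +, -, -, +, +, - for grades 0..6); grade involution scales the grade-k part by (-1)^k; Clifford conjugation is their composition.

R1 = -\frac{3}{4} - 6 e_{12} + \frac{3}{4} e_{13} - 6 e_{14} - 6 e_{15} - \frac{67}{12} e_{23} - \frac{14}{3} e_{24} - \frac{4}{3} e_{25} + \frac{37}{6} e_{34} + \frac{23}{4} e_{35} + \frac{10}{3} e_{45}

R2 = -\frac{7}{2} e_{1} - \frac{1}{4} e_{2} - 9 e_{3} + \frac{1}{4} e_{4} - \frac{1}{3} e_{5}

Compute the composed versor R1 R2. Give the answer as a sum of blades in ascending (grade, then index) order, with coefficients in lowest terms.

Distribute over the terms of R2 (each basis-blade product reordered to ascending indices, repeated generators contracted through their squares):
R1 (-\frac{7}{2} e_{1}) = \frac{21}{8} e_{1} - 21 e_{2} + \frac{21}{8} e_{3} - 21 e_{4} - 21 e_{5} + \frac{469}{24} e_{123} + \frac{49}{3} e_{124} + \frac{14}{3} e_{125} - \frac{259}{12} e_{134} - \frac{161}{8} e_{135} - \frac{35}{3} e_{145}
R1 (-\frac{1}{4} e_{2}) = \frac{3}{2} e_{1} + \frac{3}{16} e_{2} - \frac{67}{48} e_{3} - \frac{7}{6} e_{4} - \frac{1}{3} e_{5} + \frac{3}{16} e_{123} - \frac{3}{2} e_{124} - \frac{3}{2} e_{125} - \frac{37}{24} e_{234} - \frac{23}{16} e_{235} - \frac{5}{6} e_{245}
R1 (-9 e_{3}) = -\frac{27}{4} e_{1} + \frac{201}{4} e_{2} + \frac{27}{4} e_{3} + \frac{111}{2} e_{4} + \frac{207}{4} e_{5} + 54 e_{123} - 54 e_{134} - 54 e_{135} - 42 e_{234} - 12 e_{235} - 30 e_{345}
R1 (\frac{1}{4} e_{4}) = -\frac{3}{2} e_{1} - \frac{7}{6} e_{2} + \frac{37}{24} e_{3} - \frac{3}{16} e_{4} - \frac{5}{6} e_{5} - \frac{3}{2} e_{124} + \frac{3}{16} e_{134} + \frac{3}{2} e_{145} - \frac{67}{48} e_{234} + \frac{1}{3} e_{245} - \frac{23}{16} e_{345}
R1 (-\frac{1}{3} e_{5}) = -2 e_{1} - \frac{4}{9} e_{2} + \frac{23}{12} e_{3} + \frac{10}{9} e_{4} + \frac{1}{4} e_{5} + 2 e_{125} - \frac{1}{4} e_{135} + 2 e_{145} + \frac{67}{36} e_{235} + \frac{14}{9} e_{245} - \frac{37}{18} e_{345}
Summing the partial products and collecting blades:
Answer: -\frac{49}{8} e_{1} + \frac{4007}{144} e_{2} + \frac{183}{16} e_{3} + \frac{4933}{144} e_{4} + \frac{179}{6} e_{5} + \frac{3539}{48} e_{123} + \frac{40}{3} e_{124} + \frac{31}{6} e_{125} - \frac{3619}{48} e_{134} - \frac{595}{8} e_{135} - \frac{49}{6} e_{145} - \frac{719}{16} e_{234} - \frac{1667}{144} e_{235} + \frac{19}{18} e_{245} - \frac{4823}{144} e_{345}


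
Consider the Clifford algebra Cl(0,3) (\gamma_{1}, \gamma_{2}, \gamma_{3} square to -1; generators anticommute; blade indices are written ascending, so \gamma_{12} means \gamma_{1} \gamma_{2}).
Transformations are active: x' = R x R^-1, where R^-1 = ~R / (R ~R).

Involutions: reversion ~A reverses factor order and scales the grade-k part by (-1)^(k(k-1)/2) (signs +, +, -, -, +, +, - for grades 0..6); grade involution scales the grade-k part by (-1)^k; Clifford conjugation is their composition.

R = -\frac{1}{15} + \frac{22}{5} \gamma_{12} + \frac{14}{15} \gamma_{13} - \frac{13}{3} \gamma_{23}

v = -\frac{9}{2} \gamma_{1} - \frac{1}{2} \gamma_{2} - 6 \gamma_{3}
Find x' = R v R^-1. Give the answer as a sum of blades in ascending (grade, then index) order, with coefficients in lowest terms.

~R = -\frac{1}{15} - \frac{22}{5} \gamma_{12} - \frac{14}{15} \gamma_{13} + \frac{13}{3} \gamma_{23}, and R ~R = \frac{2926}{75}, so R^-1 = ~R / (\frac{2926}{75}).
R v = \frac{81}{10} \gamma_{1} - \frac{1373}{30} \gamma_{2} - \frac{49}{30} \gamma_{3} - \frac{193}{30} \gamma_{123}
Answer: \frac{51803}{8778} \gamma_{1} + \frac{4232}{4389} \gamma_{2} + \frac{39979}{8778} \gamma_{3}


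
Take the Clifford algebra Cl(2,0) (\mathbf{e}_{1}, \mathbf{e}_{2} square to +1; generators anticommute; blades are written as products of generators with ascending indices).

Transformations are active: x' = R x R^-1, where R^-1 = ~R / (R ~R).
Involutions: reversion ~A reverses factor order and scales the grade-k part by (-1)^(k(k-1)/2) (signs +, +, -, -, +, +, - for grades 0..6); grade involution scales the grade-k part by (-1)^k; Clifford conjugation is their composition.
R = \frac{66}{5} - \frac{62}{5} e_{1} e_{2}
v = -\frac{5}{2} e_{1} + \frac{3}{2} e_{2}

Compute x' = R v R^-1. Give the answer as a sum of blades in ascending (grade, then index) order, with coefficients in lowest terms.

~R = \frac{66}{5} + \frac{62}{5} e_{1} e_{2}, and R ~R = 328, so R^-1 = ~R / (328).
R v = -\frac{258}{5} e_{1} - \frac{56}{5} e_{2}
Answer: -\frac{3389}{2050} e_{1} - \frac{4923}{2050} e_{2}


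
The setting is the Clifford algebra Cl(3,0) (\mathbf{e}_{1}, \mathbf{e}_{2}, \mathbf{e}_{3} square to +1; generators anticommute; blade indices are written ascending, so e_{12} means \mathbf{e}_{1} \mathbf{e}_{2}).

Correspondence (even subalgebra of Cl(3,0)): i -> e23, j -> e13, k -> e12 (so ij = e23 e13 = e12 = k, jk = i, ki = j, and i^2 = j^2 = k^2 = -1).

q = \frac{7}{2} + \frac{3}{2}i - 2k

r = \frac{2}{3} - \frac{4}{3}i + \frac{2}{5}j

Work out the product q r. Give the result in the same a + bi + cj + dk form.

In blades: q = \frac{7}{2} - 2 e_{12} + \frac{3}{2} e_{23}, r = \frac{2}{3} + \frac{2}{5} e_{13} - \frac{4}{3} e_{23}.
Distribute q over r term by term (generator squares from the signature, products reordered to ascending indices): (\frac{7}{2})*r = \frac{7}{3} + \frac{7}{5} e_{13} - \frac{14}{3} e_{23}; (-2 e_{12})*r = -\frac{4}{3} e_{12} + \frac{8}{3} e_{13} + \frac{4}{5} e_{23}; (\frac{3}{2} e_{23})*r = 2 + \frac{3}{5} e_{12} + e_{23}.
Sum: \frac{13}{3} - \frac{11}{15} e_{12} + \frac{61}{15} e_{13} - \frac{43}{15} e_{23}; translating back through the correspondence:
Answer: \frac{13}{3} - \frac{43}{15}i + \frac{61}{15}j - \frac{11}{15}k


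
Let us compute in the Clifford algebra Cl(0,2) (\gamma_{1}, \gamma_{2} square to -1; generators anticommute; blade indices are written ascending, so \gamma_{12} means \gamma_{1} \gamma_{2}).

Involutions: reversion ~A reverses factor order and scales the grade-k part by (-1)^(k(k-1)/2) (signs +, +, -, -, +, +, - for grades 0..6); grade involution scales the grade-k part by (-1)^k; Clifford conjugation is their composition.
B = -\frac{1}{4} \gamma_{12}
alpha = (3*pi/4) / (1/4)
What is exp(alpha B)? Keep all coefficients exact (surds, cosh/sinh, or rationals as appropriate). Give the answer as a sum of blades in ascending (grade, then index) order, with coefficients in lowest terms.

B^2 = (-\frac{1}{4})^2*(\gamma_{12})^2 = \frac{1}{16}*(-1) = -\frac{1}{16} (a basis 2-blade squares to minus the product of its generators' squares).
B^2 = -\frac{1}{16} — circular case — the even/odd split gives cos and sin: l = \frac{1}{4}, alpha*l = \frac{3 \pi}{4}, so exp(alpha B) = cos(\frac{3 \pi}{4}) + (sin(\frac{3 \pi}{4})/(\frac{1}{4}))*B = - \frac{\sqrt{2}}{2} + (2 \sqrt{2})*B.
Answer: - \frac{\sqrt{2}}{2} - \frac{\sqrt{2}}{2} \gamma_{12}


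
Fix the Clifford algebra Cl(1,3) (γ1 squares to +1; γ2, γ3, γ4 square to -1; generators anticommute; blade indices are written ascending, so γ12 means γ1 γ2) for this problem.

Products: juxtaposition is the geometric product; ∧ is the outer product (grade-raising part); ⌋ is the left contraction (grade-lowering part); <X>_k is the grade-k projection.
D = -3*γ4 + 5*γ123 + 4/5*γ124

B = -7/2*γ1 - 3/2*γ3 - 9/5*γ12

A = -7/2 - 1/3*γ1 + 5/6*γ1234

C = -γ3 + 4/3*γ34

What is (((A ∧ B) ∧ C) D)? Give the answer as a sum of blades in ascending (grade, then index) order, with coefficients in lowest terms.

step 1: 49/4*γ1 + 21/4*γ3 + 63/10*γ12 + 1/2*γ13
step 2: -49/4*γ13 - 63/10*γ123 + 49/3*γ134 + 42/5*γ1234
step 3: 63/2 + 245/4*γ2 - 168/25*γ3 + 42*γ4 + 49*γ13 - 196/15*γ23 + 245/3*γ24 - 126/25*γ34 + 126/5*γ123 + 147/4*γ134 - 49/5*γ234 + 189/10*γ1234
Answer: 63/2 + 245/4*γ2 - 168/25*γ3 + 42*γ4 + 49*γ13 - 196/15*γ23 + 245/3*γ24 - 126/25*γ34 + 126/5*γ123 + 147/4*γ134 - 49/5*γ234 + 189/10*γ1234


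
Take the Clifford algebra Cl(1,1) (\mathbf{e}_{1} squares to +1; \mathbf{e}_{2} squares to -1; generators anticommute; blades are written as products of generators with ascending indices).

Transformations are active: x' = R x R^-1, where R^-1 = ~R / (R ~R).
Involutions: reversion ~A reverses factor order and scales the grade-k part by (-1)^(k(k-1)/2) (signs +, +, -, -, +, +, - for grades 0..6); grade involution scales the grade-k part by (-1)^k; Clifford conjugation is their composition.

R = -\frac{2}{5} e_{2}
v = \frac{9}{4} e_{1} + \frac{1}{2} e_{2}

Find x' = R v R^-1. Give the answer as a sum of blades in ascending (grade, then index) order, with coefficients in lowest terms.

~R = -\frac{2}{5} e_{2}, and R ~R = -\frac{4}{25}, so R^-1 = ~R / (-\frac{4}{25}).
R v = \frac{1}{5} + \frac{9}{10} e_{1} e_{2}
Answer: -\frac{9}{4} e_{1} + \frac{1}{2} e_{2}


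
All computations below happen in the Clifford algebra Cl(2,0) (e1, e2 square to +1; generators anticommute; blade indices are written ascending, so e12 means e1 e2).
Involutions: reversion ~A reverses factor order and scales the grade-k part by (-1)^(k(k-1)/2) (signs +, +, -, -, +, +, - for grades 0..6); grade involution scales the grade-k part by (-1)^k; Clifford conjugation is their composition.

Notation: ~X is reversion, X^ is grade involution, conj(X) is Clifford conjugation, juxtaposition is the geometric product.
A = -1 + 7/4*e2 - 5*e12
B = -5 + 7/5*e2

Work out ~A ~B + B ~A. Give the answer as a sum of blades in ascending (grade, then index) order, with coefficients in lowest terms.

first term: 149/20 + 7*e1 - 203/20*e2 - 25*e12
second term: 149/20 - 7*e1 - 203/20*e2 - 25*e12
Answer: 149/10 - 203/10*e2 - 50*e12


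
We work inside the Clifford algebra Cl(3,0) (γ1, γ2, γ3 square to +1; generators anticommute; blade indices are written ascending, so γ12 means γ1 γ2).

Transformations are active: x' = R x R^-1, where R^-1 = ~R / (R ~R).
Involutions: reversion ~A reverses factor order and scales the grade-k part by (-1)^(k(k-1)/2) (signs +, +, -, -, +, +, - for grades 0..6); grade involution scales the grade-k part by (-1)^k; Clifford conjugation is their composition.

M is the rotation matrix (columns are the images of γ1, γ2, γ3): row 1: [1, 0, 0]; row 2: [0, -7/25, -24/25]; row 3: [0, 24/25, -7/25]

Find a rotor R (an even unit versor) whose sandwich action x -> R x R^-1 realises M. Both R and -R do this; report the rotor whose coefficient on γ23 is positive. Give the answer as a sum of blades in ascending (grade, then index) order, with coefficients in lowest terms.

Method: write R = a + b12*γ12 + b13*γ13 + b23*γ23 with a^2 + b12^2 + b13^2 + b23^2 = 1 (so R^-1 = ~R). Expanding the columns R e_j ~R gives tr M = 4a^2 - 1 and, from the antisymmetric part, M21 - M12 = -4a*b12, M13 - M31 = 4a*b13, M32 - M23 = -4a*b23.
Here tr M = 11/25, so a^2 = (1 + tr M)/4 = 9/25 and a = ±3/5. Taking a = 3/5: M21 - M12 = 0, M13 - M31 = 0, M32 - M23 = 48/25, giving b12 = 0, b13 = 0, b23 = -4/5, i.e. R = 3/5 - 4/5*γ23.
Its γ23 coefficient is negative, so report the other preimage -R.
Answer: -3/5 + 4/5*γ23. Recall the cover is two-to-one: with M of trace 11/25, both preimages act alike, and the stated γ23 sign chooses the sheet.


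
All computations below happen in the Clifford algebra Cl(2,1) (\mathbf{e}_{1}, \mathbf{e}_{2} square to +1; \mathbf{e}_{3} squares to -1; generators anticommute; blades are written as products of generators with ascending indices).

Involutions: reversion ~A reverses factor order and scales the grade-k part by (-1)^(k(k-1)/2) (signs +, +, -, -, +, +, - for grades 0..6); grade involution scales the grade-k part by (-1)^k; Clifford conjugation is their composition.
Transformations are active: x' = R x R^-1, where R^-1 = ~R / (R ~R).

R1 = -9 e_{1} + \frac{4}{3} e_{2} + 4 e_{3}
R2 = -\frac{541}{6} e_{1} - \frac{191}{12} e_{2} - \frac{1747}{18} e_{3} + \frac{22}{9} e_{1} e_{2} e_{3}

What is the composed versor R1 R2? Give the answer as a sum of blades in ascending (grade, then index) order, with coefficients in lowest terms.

Distribute over the terms of R1 (each basis-blade product reordered to ascending indices, repeated generators contracted through their squares):
(-9 e_{1}) R2 = \frac{1623}{2} + \frac{573}{4} e_{1} e_{2} + \frac{1747}{2} e_{1} e_{3} - 22 e_{2} e_{3}
(\frac{4}{3} e_{2}) R2 = -\frac{191}{9} + \frac{1082}{9} e_{1} e_{2} - \frac{88}{27} e_{1} e_{3} - \frac{3494}{27} e_{2} e_{3}
(4 e_{3}) R2 = \frac{3494}{9} - \frac{88}{9} e_{1} e_{2} + \frac{1082}{3} e_{1} e_{3} + \frac{191}{3} e_{2} e_{3}
Summing the partial products and collecting blades:
Answer: \frac{2357}{2} + \frac{9133}{36} e_{1} e_{2} + \frac{66469}{54} e_{1} e_{3} - \frac{2369}{27} e_{2} e_{3}


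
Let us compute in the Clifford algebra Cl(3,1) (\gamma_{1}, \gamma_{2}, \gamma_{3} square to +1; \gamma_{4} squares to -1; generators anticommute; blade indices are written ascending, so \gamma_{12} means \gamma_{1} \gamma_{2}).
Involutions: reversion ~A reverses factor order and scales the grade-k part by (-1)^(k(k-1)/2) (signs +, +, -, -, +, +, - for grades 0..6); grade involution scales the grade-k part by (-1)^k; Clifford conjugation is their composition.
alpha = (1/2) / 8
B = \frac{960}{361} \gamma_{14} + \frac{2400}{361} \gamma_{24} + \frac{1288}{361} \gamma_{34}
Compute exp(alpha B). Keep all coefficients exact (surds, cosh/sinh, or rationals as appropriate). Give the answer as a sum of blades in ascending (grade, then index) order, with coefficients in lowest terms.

B^2 term by term: the squares give (\frac{960}{361})^2*(\gamma_{14})^2 + (\frac{2400}{361})^2*(\gamma_{24})^2 + (\frac{1288}{361})^2*(\gamma_{34})^2 = \frac{921600}{130321}*(+1) + \frac{5760000}{130321}*(+1) + \frac{1658944}{130321}*(+1) = 64 (each basis 2-blade squares to minus the product of its generators' squares); cross terms between blades sharing an index anticommute and cancel. So B^2 = 64.
B^2 = 64 — since the square is positive, the closed form is hyperbolic: l = 8, alpha*l = \frac{1}{2}, so exp(alpha B) = cosh(\frac{1}{2}) + (sinh(\frac{1}{2})/8)*B = \cosh{\left(\frac{1}{2} \right)} + (\frac{\sinh{\left(\frac{1}{2} \right)}}{8})*B.
Answer: \cosh{\left(\frac{1}{2} \right)} + \frac{120 \sinh{\left(\frac{1}{2} \right)}}{361} \gamma_{14} + \frac{300 \sinh{\left(\frac{1}{2} \right)}}{361} \gamma_{24} + \frac{161 \sinh{\left(\frac{1}{2} \right)}}{361} \gamma_{34}


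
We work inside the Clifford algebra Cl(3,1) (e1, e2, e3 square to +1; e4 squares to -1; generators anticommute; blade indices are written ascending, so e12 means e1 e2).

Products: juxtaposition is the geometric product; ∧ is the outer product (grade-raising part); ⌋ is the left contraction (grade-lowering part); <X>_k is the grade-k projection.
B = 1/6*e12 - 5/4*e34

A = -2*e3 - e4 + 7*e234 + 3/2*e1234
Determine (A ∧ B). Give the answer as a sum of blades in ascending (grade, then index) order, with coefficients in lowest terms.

step 1: -1/3*e123 - 1/6*e124
Answer: -1/3*e123 - 1/6*e124


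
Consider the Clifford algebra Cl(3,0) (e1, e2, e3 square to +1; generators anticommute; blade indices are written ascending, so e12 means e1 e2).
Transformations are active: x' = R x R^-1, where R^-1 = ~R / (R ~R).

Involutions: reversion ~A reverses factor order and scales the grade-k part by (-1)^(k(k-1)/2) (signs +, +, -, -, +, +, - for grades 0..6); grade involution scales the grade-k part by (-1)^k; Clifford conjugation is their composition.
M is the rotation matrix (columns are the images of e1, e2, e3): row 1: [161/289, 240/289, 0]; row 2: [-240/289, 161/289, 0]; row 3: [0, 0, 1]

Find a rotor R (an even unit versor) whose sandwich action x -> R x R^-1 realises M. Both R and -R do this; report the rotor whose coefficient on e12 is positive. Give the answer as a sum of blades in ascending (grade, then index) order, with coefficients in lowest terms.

Method: write R = a + b12*e12 + b13*e13 + b23*e23 with a^2 + b12^2 + b13^2 + b23^2 = 1 (so R^-1 = ~R). Expanding the columns R e_j ~R gives tr M = 4a^2 - 1 and, from the antisymmetric part, M21 - M12 = -4a*b12, M13 - M31 = 4a*b13, M32 - M23 = -4a*b23.
Here tr M = 611/289, so a^2 = (1 + tr M)/4 = 225/289 and a = ±15/17. Taking a = 15/17: M21 - M12 = -480/289, M13 - M31 = 0, M32 - M23 = 0, giving b12 = 8/17, b13 = 0, b23 = 0, i.e. R = 15/17 + 8/17*e12.
Its e12 coefficient is already positive.
Answer: 15/17 + 8/17*e12. Note: both R and -R realise this M (trace 611/289); the covering map identifies them, and the e12-coefficient sign is the tie-breaker.


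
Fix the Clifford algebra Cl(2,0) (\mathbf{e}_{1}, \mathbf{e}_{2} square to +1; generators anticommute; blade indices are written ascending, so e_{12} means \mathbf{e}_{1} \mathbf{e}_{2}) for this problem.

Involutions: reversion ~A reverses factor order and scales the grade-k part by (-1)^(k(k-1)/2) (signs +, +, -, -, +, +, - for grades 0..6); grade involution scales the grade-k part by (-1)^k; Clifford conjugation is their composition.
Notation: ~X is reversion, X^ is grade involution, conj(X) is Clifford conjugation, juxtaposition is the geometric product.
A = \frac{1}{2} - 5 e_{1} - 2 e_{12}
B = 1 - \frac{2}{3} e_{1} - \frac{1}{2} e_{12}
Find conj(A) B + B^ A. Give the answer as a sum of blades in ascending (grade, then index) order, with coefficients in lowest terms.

first term: -\frac{11}{6} + \frac{14}{3} e_{1} - \frac{7}{6} e_{2} + \frac{7}{4} e_{12}
second term: -\frac{23}{6} - \frac{14}{3} e_{1} - \frac{23}{6} e_{2} - \frac{9}{4} e_{12}
Answer: -\frac{17}{3} - 5 e_{2} - \frac{1}{2} e_{12}


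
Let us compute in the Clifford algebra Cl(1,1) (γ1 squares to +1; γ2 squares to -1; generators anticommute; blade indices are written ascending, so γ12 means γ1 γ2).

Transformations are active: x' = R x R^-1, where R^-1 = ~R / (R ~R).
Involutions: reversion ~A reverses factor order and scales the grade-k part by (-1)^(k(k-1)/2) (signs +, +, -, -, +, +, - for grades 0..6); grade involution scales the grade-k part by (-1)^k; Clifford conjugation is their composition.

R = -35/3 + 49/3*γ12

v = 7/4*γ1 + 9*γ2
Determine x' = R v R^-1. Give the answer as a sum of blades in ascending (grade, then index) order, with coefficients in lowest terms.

~R = -35/3 - 49/3*γ12, and R ~R = -392/3, so R^-1 = ~R / (-392/3).
R v = -2009/12*γ1 - 1603/12*γ2
Answer: -1519/48*γ1 - 1577/48*γ2


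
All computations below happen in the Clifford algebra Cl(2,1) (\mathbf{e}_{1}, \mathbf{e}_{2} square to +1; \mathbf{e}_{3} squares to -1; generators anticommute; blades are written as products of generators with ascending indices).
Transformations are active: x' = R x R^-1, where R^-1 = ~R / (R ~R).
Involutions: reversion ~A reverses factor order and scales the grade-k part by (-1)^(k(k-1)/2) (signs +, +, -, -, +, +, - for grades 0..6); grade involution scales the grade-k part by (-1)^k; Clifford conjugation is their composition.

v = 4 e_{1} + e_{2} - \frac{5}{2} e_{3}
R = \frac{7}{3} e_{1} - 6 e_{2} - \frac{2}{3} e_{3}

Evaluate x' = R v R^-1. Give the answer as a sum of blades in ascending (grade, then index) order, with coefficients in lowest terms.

~R = \frac{7}{3} e_{1} - 6 e_{2} - \frac{2}{3} e_{3}, and R ~R = 41, so R^-1 = ~R / (41).
R v = \frac{5}{3} + \frac{79}{3} e_{1} e_{2} - \frac{19}{6} e_{1} e_{3} + \frac{47}{3} e_{2} e_{3}
Answer: -\frac{1406}{369} e_{1} - \frac{61}{41} e_{2} + \frac{1805}{738} e_{3}


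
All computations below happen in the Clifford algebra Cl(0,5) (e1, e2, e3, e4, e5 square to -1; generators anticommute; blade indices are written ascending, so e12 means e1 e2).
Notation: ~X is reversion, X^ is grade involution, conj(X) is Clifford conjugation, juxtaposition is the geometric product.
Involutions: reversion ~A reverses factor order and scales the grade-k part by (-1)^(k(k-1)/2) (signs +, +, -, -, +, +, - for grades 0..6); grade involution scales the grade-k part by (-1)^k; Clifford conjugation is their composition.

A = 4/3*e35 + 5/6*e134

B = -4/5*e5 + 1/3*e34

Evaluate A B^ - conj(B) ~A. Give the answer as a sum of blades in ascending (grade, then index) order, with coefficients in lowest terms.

first term: -5/18*e1 - 16/15*e3 - 4/9*e45 + 2/3*e1345
second term: -5/18*e1 - 16/15*e3 + 4/9*e45 + 2/3*e1345
Answer: -8/9*e45


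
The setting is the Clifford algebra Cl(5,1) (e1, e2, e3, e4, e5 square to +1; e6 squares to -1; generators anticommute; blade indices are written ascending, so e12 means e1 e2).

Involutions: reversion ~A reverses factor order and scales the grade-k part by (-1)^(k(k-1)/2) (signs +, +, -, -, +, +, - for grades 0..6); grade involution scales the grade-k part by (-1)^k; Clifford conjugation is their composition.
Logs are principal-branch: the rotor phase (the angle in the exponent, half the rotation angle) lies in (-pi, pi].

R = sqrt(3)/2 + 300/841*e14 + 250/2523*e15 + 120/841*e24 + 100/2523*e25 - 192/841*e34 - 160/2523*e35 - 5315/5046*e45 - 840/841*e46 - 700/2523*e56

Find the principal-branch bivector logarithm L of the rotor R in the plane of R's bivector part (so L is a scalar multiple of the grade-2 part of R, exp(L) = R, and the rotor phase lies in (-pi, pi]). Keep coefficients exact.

The scalar part of R is sqrt(3)/2, so the principal-branch rotor phase is pinned; divide the bivector part by its sine to get the unit plane — L is the phase times that plane.
Concretely: cos(phase) = sqrt(3)/2 gives phase = ±pi/6, and since phase/sin(phase) is even the sign is immaterial: L = (phase/sin(phase)) * <R>_2 = (pi/3) * <R>_2.
Answer: 100*pi/841*e14 + 250*pi/7569*e15 + 40*pi/841*e24 + 100*pi/7569*e25 - 64*pi/841*e34 - 160*pi/7569*e35 - 5315*pi/15138*e45 - 280*pi/841*e46 - 700*pi/7569*e56


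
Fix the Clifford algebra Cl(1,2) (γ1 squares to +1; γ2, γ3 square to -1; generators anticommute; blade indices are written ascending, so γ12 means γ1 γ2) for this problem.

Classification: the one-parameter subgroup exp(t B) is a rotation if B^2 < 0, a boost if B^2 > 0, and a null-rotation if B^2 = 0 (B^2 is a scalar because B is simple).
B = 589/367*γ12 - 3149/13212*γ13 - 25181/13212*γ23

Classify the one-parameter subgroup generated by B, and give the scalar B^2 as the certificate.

B^2 term by term: the squares give (589/367)^2*(γ12)^2 + (-3149/13212)^2*(γ13)^2 + (-25181/13212)^2*(γ23)^2 = 346921/134689*(+1) + 9916201/174556944*(+1) + 634082761/174556944*(-1) = -1 (each basis 2-blade squares to minus the product of its generators' squares); cross terms between blades sharing an index anticommute and cancel. So B^2 = -1.
Answer: rotation, certificate B^2 = -1. No conjugation can change B^2 = -1; the sign gives the class.


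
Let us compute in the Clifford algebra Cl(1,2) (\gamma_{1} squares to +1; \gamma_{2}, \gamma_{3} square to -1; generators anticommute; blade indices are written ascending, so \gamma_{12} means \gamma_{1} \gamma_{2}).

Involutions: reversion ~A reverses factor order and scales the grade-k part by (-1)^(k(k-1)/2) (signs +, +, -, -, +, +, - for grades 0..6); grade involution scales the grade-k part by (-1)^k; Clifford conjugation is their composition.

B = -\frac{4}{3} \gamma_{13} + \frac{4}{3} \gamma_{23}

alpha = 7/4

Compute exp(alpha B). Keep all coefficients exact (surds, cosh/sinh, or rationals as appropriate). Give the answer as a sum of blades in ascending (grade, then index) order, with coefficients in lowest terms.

B^2 term by term: the squares give (-\frac{4}{3})^2*(\gamma_{13})^2 + (\frac{4}{3})^2*(\gamma_{23})^2 = \frac{16}{9}*(+1) + \frac{16}{9}*(-1) = 0 (each basis 2-blade squares to minus the product of its generators' squares); cross terms between blades sharing an index anticommute and cancel. So B^2 = 0.
B^2 = 0, so the series truncates immediately: exp(alpha B) = 1 + alpha B (parabolic case).
Answer: 1 - \frac{7}{3} \gamma_{13} + \frac{7}{3} \gamma_{23}


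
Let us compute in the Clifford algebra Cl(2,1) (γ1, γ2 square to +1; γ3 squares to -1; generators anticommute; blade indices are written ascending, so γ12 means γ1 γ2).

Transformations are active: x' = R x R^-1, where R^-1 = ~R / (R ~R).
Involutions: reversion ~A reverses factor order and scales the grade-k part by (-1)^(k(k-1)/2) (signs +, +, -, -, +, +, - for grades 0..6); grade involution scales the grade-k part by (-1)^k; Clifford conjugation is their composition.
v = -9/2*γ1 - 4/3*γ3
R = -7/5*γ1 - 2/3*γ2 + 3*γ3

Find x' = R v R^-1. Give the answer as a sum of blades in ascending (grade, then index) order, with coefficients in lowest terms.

~R = -7/5*γ1 - 2/3*γ2 + 3*γ3, and R ~R = -1484/225, so R^-1 = ~R / (-1484/225).
R v = 103/10 - 3*γ12 + 461/30*γ13 + 8/9*γ23
Answer: 1881/212*γ1 + 1545/742*γ2 - 35779/4452*γ3


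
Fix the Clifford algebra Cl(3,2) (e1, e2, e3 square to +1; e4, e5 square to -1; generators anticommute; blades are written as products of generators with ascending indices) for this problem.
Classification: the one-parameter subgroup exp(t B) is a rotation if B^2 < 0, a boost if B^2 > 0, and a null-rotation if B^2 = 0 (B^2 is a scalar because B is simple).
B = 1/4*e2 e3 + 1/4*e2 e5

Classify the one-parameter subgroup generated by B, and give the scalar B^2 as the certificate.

B^2 term by term: the squares give (1/4)^2*(e2 e3)^2 + (1/4)^2*(e2 e5)^2 = 1/16*(-1) + 1/16*(+1) = 0 (each basis 2-blade squares to minus the product of its generators' squares); cross terms between blades sharing an index anticommute and cancel. So B^2 = 0.
Answer: null-rotation, certificate B^2 = 0. Key observation: B^2 = 0 is a conjugation invariant, so its sign decides the class regardless of the surface form of B.


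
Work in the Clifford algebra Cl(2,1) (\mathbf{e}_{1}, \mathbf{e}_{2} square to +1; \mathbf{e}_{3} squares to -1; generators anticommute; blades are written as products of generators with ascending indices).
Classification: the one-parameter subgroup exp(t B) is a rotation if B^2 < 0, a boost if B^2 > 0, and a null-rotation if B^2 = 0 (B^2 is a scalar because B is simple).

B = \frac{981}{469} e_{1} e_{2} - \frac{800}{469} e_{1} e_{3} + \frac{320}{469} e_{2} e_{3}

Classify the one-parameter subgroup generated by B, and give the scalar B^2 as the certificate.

B^2 term by term: the squares give (\frac{981}{469})^2*(e_{1} e_{2})^2 + (-\frac{800}{469})^2*(e_{1} e_{3})^2 + (\frac{320}{469})^2*(e_{2} e_{3})^2 = \frac{962361}{219961}*(-1) + \frac{640000}{219961}*(+1) + \frac{102400}{219961}*(+1) = -1 (each basis 2-blade squares to minus the product of its generators' squares); cross terms between blades sharing an index anticommute and cancel. So B^2 = -1.
Answer: rotation, certificate B^2 = -1. Certificate logic: -1 is a conjugation-invariant scalar, so its sign fixes rotation versus boost versus null-rotation outright.


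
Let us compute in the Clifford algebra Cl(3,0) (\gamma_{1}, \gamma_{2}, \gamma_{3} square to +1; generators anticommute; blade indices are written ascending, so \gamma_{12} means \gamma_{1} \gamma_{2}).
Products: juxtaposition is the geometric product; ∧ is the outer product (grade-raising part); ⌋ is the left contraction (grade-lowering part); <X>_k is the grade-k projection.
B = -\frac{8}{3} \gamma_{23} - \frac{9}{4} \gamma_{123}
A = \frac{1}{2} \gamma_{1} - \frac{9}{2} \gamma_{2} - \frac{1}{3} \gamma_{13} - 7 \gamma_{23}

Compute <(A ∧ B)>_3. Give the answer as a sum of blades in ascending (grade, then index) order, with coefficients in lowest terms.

step 1: -\frac{4}{3} \gamma_{123}
step 2: -\frac{4}{3} \gamma_{123}
Answer: -\frac{4}{3} \gamma_{123}


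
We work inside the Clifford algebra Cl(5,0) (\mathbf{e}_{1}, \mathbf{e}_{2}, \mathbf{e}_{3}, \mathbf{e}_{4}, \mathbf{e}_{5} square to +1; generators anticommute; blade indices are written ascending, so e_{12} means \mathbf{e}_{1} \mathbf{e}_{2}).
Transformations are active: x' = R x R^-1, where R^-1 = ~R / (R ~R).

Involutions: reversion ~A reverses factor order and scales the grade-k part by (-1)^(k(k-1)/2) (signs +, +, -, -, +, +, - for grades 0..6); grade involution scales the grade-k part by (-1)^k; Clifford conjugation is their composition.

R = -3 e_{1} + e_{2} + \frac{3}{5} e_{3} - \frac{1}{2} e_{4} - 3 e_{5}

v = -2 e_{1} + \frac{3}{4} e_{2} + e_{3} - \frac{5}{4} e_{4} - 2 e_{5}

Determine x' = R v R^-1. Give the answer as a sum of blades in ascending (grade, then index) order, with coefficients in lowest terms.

~R = -3 e_{1} + e_{2} + \frac{3}{5} e_{3} - \frac{1}{2} e_{4} - 3 e_{5}, and R ~R = \frac{1961}{100}, so R^-1 = ~R / (\frac{1961}{100}).
R v = \frac{559}{40} - \frac{1}{4} e_{12} - \frac{9}{5} e_{13} + \frac{11}{4} e_{14} + \frac{11}{20} e_{23} - \frac{7}{8} e_{24} + \frac{1}{4} e_{25} - \frac{1}{4} e_{34} + \frac{9}{5} e_{35} - \frac{11}{4} e_{45}
Answer: -\frac{4463}{1961} e_{1} + \frac{5297}{7844} e_{2} - \frac{284}{1961} e_{3} + \frac{4215}{7844} e_{4} - \frac{4463}{1961} e_{5}


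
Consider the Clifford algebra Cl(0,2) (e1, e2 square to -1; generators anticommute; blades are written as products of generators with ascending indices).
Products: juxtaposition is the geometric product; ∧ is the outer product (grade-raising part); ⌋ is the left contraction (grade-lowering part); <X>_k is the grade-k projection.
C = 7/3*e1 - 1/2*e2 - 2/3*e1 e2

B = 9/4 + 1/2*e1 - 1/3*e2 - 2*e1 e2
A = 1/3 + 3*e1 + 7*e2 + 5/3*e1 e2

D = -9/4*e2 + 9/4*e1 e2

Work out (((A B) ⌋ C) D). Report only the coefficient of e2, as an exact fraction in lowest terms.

step 1: 59/12 - 235/36*e1 + 809/36*e2 - 17/12*e1 e2
step 2: 5513/216 - 379/108*e1 - 1471/216*e2 - 59/18*e1 e2
step 3: -763/96 - 2179/96*e1 - 1585/32*e2 + 6271/96*e1 e2
Answer: -1585/32


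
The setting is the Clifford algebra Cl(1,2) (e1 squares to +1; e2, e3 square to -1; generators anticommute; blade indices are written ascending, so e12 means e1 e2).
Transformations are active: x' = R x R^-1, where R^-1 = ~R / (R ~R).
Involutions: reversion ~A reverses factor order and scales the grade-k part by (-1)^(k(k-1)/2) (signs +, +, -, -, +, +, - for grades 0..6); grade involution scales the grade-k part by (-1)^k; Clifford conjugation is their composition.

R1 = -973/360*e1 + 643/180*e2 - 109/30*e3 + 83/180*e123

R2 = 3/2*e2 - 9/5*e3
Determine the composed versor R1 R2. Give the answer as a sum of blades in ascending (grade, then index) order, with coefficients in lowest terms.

Distribute over the terms of R2 (each basis-blade product reordered to ascending indices, repeated generators contracted through their squares):
R1 (3/2*e2) = -643/120 - 973/240*e12 + 83/120*e13 + 109/20*e23
R1 (-9/5*e3) = -327/50 + 83/100*e12 + 973/200*e13 - 643/100*e23
Summing the partial products and collecting blades:
Answer: -7139/600 - 3869/1200*e12 + 1667/300*e13 - 49/50*e23


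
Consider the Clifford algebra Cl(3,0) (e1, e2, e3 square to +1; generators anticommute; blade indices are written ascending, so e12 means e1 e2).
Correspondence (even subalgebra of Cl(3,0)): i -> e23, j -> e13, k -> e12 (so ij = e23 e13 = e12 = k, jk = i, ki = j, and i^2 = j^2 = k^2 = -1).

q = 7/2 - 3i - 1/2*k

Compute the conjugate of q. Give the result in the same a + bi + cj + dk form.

In blades: q = 7/2 - 1/2*e12 - 3*e23.
Quaternion conjugation is reversion on the even subalgebra: the scalar is fixed and every grade-2 blade flips sign, giving 7/2 + 1/2*e12 + 3*e23; translating back:
Answer: 7/2 + 3i + 1/2*k


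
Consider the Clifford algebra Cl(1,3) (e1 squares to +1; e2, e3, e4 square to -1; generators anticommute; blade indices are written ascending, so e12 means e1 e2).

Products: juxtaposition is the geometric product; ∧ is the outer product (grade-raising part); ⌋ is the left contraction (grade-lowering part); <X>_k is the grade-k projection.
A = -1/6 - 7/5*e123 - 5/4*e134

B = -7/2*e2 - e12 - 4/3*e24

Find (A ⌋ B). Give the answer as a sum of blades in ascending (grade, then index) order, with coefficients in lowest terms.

step 1: 7/12*e2 + 1/6*e12 + 2/9*e24
Answer: 7/12*e2 + 1/6*e12 + 2/9*e24


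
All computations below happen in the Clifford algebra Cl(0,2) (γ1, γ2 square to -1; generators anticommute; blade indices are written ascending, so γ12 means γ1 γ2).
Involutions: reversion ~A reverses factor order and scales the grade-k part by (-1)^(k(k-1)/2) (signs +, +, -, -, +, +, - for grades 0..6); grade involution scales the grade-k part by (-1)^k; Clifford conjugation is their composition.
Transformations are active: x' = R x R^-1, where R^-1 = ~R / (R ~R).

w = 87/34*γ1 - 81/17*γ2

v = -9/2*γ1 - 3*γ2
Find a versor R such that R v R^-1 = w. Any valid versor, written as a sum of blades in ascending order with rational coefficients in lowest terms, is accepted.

Construction: equal norms (both -117/4) license R = v + w = -33/17*γ1 - 132/17*γ2 — nothing changes along that direction, while (v - w)/2 changes sign, so v maps onto w.
Answer: -33/17*γ1 - 132/17*γ2


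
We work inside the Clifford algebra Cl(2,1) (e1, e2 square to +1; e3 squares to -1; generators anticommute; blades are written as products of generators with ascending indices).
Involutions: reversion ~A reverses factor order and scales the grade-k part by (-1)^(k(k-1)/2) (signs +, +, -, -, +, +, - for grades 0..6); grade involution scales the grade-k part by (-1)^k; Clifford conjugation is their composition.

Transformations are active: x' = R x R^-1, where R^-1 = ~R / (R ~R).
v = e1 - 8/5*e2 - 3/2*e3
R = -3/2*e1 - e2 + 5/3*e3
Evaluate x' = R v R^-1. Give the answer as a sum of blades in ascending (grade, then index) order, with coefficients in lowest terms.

~R = -3/2*e1 - e2 + 5/3*e3, and R ~R = 17/36, so R^-1 = ~R / (17/36).
R v = 13/5 + 17/5*e1 e2 + 7/12*e1 e3 + 25/6*e2 e3
Answer: -1489/85*e1 - 160/17*e2 + 675/34*e3
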